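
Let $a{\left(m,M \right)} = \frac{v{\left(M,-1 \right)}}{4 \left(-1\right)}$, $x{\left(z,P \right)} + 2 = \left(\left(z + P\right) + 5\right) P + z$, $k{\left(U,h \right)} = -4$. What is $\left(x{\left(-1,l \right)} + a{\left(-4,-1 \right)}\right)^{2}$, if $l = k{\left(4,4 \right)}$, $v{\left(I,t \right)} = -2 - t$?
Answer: $\frac{121}{16} \approx 7.5625$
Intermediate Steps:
$l = -4$
$x{\left(z,P \right)} = -2 + z + P \left(5 + P + z\right)$ ($x{\left(z,P \right)} = -2 + \left(\left(\left(z + P\right) + 5\right) P + z\right) = -2 + \left(\left(\left(P + z\right) + 5\right) P + z\right) = -2 + \left(\left(5 + P + z\right) P + z\right) = -2 + \left(P \left(5 + P + z\right) + z\right) = -2 + \left(z + P \left(5 + P + z\right)\right) = -2 + z + P \left(5 + P + z\right)$)
$a{\left(m,M \right)} = \frac{1}{4}$ ($a{\left(m,M \right)} = \frac{-2 - -1}{4 \left(-1\right)} = \frac{-2 + 1}{-4} = \left(-1\right) \left(- \frac{1}{4}\right) = \frac{1}{4}$)
$\left(x{\left(-1,l \right)} + a{\left(-4,-1 \right)}\right)^{2} = \left(\left(-2 - 1 + \left(-4\right)^{2} + 5 \left(-4\right) - -4\right) + \frac{1}{4}\right)^{2} = \left(\left(-2 - 1 + 16 - 20 + 4\right) + \frac{1}{4}\right)^{2} = \left(-3 + \frac{1}{4}\right)^{2} = \left(- \frac{11}{4}\right)^{2} = \frac{121}{16}$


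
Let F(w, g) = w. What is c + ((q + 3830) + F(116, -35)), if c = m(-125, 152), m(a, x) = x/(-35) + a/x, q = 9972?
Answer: 74016281/5320 ≈ 13913.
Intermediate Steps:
m(a, x) = -x/35 + a/x (m(a, x) = x*(-1/35) + a/x = -x/35 + a/x)
c = -27479/5320 (c = -1/35*152 - 125/152 = -152/35 - 125*1/152 = -152/35 - 125/152 = -27479/5320 ≈ -5.1652)
c + ((q + 3830) + F(116, -35)) = -27479/5320 + ((9972 + 3830) + 116) = -27479/5320 + (13802 + 116) = -27479/5320 + 13918 = 74016281/5320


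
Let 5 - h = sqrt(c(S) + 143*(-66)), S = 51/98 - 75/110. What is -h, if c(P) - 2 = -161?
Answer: -5 + I*sqrt(9597) ≈ -5.0 + 97.964*I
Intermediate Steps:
S = -87/539 (S = 51*(1/98) - 75*1/110 = 51/98 - 15/22 = -87/539 ≈ -0.16141)
c(P) = -159 (c(P) = 2 - 161 = -159)
h = 5 - I*sqrt(9597) (h = 5 - sqrt(-159 + 143*(-66)) = 5 - sqrt(-159 - 9438) = 5 - sqrt(-9597) = 5 - I*sqrt(9597) ≈ 5.0 - 97.964*I)
-h = -(5 - I*sqrt(9597)) = -5 + I*sqrt(9597)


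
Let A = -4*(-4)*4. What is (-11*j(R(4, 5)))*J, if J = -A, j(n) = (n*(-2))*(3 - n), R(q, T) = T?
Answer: 14080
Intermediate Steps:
j(n) = -2*n*(3 - n) (j(n) = (-2*n)*(3 - n) = -2*n*(3 - n))
A = 64 (A = 16*4 = 64)
J = -64 (J = -1*64 = -64)
(-11*j(R(4, 5)))*J = -22*5*(-3 + 5)*(-64) = -22*5*2*(-64) = -11*20*(-64) = -220*(-64) = 14080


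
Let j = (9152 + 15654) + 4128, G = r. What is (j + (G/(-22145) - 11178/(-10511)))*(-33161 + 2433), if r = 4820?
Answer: -1799605644974144/2024053 ≈ -8.8911e+8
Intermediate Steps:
G = 4820
j = 28934 (j = 24806 + 4128 = 28934)
(j + (G/(-22145) - 11178/(-10511)))*(-33161 + 2433) = (28934 + (4820/(-22145) - 11178/(-10511)))*(-33161 + 2433) = (28934 + (4820*(-1/22145) - 11178*(-1/10511)))*(-30728) = (28934 + (-964/4429 + 486/457))*(-30728) = (28934 + 1711946/2024053)*(-30728) = (58565661448/2024053)*(-30728) = -1799605644974144/2024053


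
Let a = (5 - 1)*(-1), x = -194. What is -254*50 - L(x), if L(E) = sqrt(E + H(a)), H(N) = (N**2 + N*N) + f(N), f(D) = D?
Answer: -12700 - I*sqrt(166) ≈ -12700.0 - 12.884*I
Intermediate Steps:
a = -4 (a = 4*(-1) = -4)
H(N) = N + 2*N**2 (H(N) = (N**2 + N*N) + N = (N**2 + N**2) + N = 2*N**2 + N = N + 2*N**2)
L(E) = sqrt(28 + E) (L(E) = sqrt(E - 4*(1 + 2*(-4))) = sqrt(E - 4*(1 - 8)) = sqrt(E - 4*(-7)) = sqrt(E + 28) = sqrt(28 + E))
-254*50 - L(x) = -254*50 - sqrt(28 - 194) = -12700 - sqrt(-166) = -12700 - I*sqrt(166)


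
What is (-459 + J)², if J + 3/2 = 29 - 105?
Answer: 1151329/4 ≈ 2.8783e+5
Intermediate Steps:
J = -155/2 (J = -3/2 + (29 - 105) = -3/2 - 76 = -155/2 ≈ -77.500)
(-459 + J)² = (-459 - 155/2)² = (-1073/2)² = 1151329/4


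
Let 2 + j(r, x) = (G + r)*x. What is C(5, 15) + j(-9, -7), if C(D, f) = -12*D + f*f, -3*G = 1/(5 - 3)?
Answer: 1363/6 ≈ 227.17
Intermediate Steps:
G = -⅙ (G = -1/(3*(5 - 3)) = -⅓/2 = -⅓*½ = -⅙ ≈ -0.16667)
C(D, f) = f² - 12*D (C(D, f) = -12*D + f² = f² - 12*D)
j(r, x) = -2 + x*(-⅙ + r) (j(r, x) = -2 + (-⅙ + r)*x = -2 + x*(-⅙ + r))
C(5, 15) + j(-9, -7) = (15² - 12*5) + (-2 - ⅙*(-7) - 9*(-7)) = (225 - 60) + (-2 + 7/6 + 63) = 165 + 373/6 = 1363/6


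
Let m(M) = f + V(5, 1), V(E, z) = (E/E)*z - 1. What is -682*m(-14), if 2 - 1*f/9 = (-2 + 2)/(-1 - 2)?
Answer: -12276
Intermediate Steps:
f = 18 (f = 18 - 9*(-2 + 2)/(-1 - 2) = 18 - 0/(-3) = 18 - 0*(-1)/3 = 18 - 9*0 = 18 + 0 = 18)
V(E, z) = -1 + z (V(E, z) = 1*z - 1 = z - 1 = -1 + z)
m(M) = 18 (m(M) = 18 + (-1 + 1) = 18 + 0 = 18)
-682*m(-14) = -682*18 = -12276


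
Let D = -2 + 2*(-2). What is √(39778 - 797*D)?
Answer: 4*√2785 ≈ 211.09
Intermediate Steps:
D = -6 (D = -2 - 4 = -6)
√(39778 - 797*D) = √(39778 - 797*(-6)) = √(39778 + 4782) = √44560 = 4*√2785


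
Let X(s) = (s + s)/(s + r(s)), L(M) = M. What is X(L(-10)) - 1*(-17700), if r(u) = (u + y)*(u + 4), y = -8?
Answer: 867290/49 ≈ 17700.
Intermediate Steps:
r(u) = (-8 + u)*(4 + u) (r(u) = (u - 8)*(u + 4) = (-8 + u)*(4 + u))
X(s) = 2*s/(-32 + s² - 3*s) (X(s) = (s + s)/(s + (-32 + s² - 4*s)) = (2*s)/(-32 + s² - 3*s) = 2*s/(-32 + s² - 3*s))
X(L(-10)) - 1*(-17700) = 2*(-10)/(-32 + (-10)² - 3*(-10)) - 1*(-17700) = 2*(-10)/(-32 + 100 + 30) + 17700 = 2*(-10)/98 + 17700 = 2*(-10)*(1/98) + 17700 = -10/49 + 17700 = 867290/49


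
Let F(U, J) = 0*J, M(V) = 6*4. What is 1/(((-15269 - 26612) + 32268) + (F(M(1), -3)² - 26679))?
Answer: -1/36292 ≈ -2.7554e-5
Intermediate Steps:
M(V) = 24
F(U, J) = 0
1/(((-15269 - 26612) + 32268) + (F(M(1), -3)² - 26679)) = 1/(((-15269 - 26612) + 32268) + (0² - 26679)) = 1/((-41881 + 32268) + (0 - 26679)) = 1/(-9613 - 26679) = 1/(-36292) = -1/36292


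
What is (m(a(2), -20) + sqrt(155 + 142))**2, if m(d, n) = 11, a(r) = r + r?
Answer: 418 + 66*sqrt(33) ≈ 797.14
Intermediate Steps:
a(r) = 2*r
(m(a(2), -20) + sqrt(155 + 142))**2 = (11 + sqrt(155 + 142))**2 = (11 + sqrt(297))**2 = (11 + 3*sqrt(33))**2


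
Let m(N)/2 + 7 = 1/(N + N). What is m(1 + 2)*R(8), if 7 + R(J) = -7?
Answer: 574/3 ≈ 191.33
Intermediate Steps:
R(J) = -14 (R(J) = -7 - 7 = -14)
m(N) = -14 + 1/N (m(N) = -14 + 2/(N + N) = -14 + 2/((2*N)) = -14 + 2*(1/(2*N)) = -14 + 1/N)
m(1 + 2)*R(8) = (-14 + 1/(1 + 2))*(-14) = (-14 + 1/3)*(-14) = (-14 + ⅓)*(-14) = -41/3*(-14) = 574/3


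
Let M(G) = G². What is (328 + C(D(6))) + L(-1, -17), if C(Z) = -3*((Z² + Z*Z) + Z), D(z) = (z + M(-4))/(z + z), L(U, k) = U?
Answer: 904/3 ≈ 301.33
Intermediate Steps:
D(z) = (16 + z)/(2*z) (D(z) = (z + (-4)²)/(z + z) = (z + 16)/((2*z)) = (16 + z)*(1/(2*z)) = (16 + z)/(2*z))
C(Z) = -6*Z² - 3*Z (C(Z) = -3*((Z² + Z²) + Z) = -3*(2*Z² + Z) = -3*(Z + 2*Z²) = -6*Z² - 3*Z)
(328 + C(D(6))) + L(-1, -17) = (328 - 3*(½)*(16 + 6)/6*(1 + 2*((½)*(16 + 6)/6))) - 1 = (328 - 3*(½)*(⅙)*22*(1 + 2*((½)*(⅙)*22))) - 1 = (328 - 3*11/6*(1 + 2*(11/6))) - 1 = (328 - 3*11/6*(1 + 11/3)) - 1 = (328 - 3*11/6*14/3) - 1 = (328 - 77/3) - 1 = 907/3 - 1 = 904/3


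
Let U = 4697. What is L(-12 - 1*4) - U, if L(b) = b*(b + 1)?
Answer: -4457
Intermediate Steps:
L(b) = b*(1 + b)
L(-12 - 1*4) - U = (-12 - 1*4)*(1 + (-12 - 1*4)) - 1*4697 = (-12 - 4)*(1 + (-12 - 4)) - 4697 = -16*(1 - 16) - 4697 = -16*(-15) - 4697 = 240 - 4697 = -4457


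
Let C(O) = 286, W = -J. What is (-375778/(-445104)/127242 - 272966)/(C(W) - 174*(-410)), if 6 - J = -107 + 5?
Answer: -7729840701550255/2028302316415584 ≈ -3.8110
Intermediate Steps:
J = 108 (J = 6 - (-107 + 5) = 6 - 1*(-102) = 6 + 102 = 108)
W = -108 (W = -1*108 = -108)
(-375778/(-445104)/127242 - 272966)/(C(W) - 174*(-410)) = (-375778/(-445104)/127242 - 272966)/(286 - 174*(-410)) = (-375778*(-1/445104)*(1/127242) - 272966)/(286 + 71340) = ((187889/222552)*(1/127242) - 272966)/71626 = (187889/28317961584 - 272966)*(1/71626) = -7729840701550255/28317961584*1/71626 = -7729840701550255/2028302316415584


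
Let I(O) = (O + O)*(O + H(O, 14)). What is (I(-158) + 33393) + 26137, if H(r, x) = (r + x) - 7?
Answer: 157174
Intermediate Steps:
H(r, x) = -7 + r + x
I(O) = 2*O*(7 + 2*O) (I(O) = (O + O)*(O + (-7 + O + 14)) = (2*O)*(O + (7 + O)) = (2*O)*(7 + 2*O) = 2*O*(7 + 2*O))
(I(-158) + 33393) + 26137 = (2*(-158)*(7 + 2*(-158)) + 33393) + 26137 = (2*(-158)*(7 - 316) + 33393) + 26137 = (2*(-158)*(-309) + 33393) + 26137 = (97644 + 33393) + 26137 = 131037 + 26137 = 157174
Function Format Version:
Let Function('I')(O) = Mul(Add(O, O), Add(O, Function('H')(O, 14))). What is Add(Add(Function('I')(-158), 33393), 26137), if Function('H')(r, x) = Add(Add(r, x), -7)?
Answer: 157174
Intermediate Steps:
Function('H')(r, x) = Add(-7, r, x)
Function('I')(O) = Mul(2, O, Add(7, Mul(2, O))) (Function('I')(O) = Mul(Add(O, O), Add(O, Add(-7, O, 14))) = Mul(Mul(2, O), Add(O, Add(7, O))) = Mul(Mul(2, O), Add(7, Mul(2, O))) = Mul(2, O, Add(7, Mul(2, O))))
Add(Add(Function('I')(-158), 33393), 26137) = Add(Add(Mul(2, -158, Add(7, Mul(2, -158))), 33393), 26137) = Add(Add(Mul(2, -158, Add(7, -316)), 33393), 26137) = Add(Add(Mul(2, -158, -309), 33393), 26137) = Add(Add(97644, 33393), 26137) = Add(131037, 26137) = 157174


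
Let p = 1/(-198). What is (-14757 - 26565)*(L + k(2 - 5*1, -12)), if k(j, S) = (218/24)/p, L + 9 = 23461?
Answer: -894765927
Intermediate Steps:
L = 23452 (L = -9 + 23461 = 23452)
p = -1/198 ≈ -0.0050505
k(j, S) = -3597/2 (k(j, S) = (218/24)/(-1/198) = (218*(1/24))*(-198) = (109/12)*(-198) = -3597/2)
(-14757 - 26565)*(L + k(2 - 5*1, -12)) = (-14757 - 26565)*(23452 - 3597/2) = -41322*43307/2 = -894765927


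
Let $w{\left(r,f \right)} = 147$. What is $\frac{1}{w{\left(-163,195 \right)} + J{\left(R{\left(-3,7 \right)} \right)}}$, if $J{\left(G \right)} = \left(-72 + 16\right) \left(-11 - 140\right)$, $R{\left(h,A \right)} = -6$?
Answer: $\frac{1}{8603} \approx 0.00011624$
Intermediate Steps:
$J{\left(G \right)} = 8456$ ($J{\left(G \right)} = \left(-56\right) \left(-151\right) = 8456$)
$\frac{1}{w{\left(-163,195 \right)} + J{\left(R{\left(-3,7 \right)} \right)}} = \frac{1}{147 + 8456} = \frac{1}{8603}$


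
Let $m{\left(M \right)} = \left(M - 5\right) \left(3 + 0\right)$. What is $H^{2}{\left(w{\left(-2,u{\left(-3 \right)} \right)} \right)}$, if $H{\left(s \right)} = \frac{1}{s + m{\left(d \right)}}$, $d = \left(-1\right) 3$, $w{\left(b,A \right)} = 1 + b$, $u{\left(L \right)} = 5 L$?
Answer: $\frac{1}{625} \approx 0.0016$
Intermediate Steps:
$d = -3$
$m{\left(M \right)} = -15 + 3 M$ ($m{\left(M \right)} = \left(-5 + M\right) 3 = -15 + 3 M$)
$H{\left(s \right)} = \frac{1}{-24 + s}$ ($H{\left(s \right)} = \frac{1}{s + \left(-15 + 3 \left(-3\right)\right)} = \frac{1}{s - 24} = \frac{1}{-24 + s}$)
$H^{2}{\left(w{\left(-2,u{\left(-3 \right)} \right)} \right)} = \left(\frac{1}{-24 + \left(1 - 2\right)}\right)^{2} = \left(\frac{1}{-24 - 1}\right)^{2} = \left(\frac{1}{-25}\right)^{2} = \left(- \frac{1}{25}\right)^{2} = \frac{1}{625}$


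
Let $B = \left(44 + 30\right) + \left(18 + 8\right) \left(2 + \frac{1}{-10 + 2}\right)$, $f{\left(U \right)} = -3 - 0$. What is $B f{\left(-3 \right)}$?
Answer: $- \frac{1473}{4} \approx -368.25$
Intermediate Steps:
$f{\left(U \right)} = -3$ ($f{\left(U \right)} = -3 + 0 = -3$)
$B = \frac{491}{4}$ ($B = 74 + 26 \left(2 + \frac{1}{-8}\right) = 74 + 26 \left(2 - \frac{1}{8}\right) = 74 + 26 \cdot \frac{15}{8} = 74 + \frac{195}{4} = \frac{491}{4} \approx 122.75$)
$B f{\left(-3 \right)} = \frac{491}{4} \left(-3\right) = - \frac{1473}{4}$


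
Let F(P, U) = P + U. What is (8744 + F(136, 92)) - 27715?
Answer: -18743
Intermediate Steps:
(8744 + F(136, 92)) - 27715 = (8744 + (136 + 92)) - 27715 = (8744 + 228) - 27715 = 8972 - 27715 = -18743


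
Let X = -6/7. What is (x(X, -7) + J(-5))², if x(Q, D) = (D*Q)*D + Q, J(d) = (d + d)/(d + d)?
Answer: 85849/49 ≈ 1752.0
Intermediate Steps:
J(d) = 1 (J(d) = (2*d)/((2*d)) = (2*d)*(1/(2*d)) = 1)
X = -6/7 (X = -6*⅐ = -6/7 ≈ -0.85714)
x(Q, D) = Q + Q*D² (x(Q, D) = Q*D² + Q = Q + Q*D²)
(x(X, -7) + J(-5))² = (-6*(1 + (-7)²)/7 + 1)² = (-6*(1 + 49)/7 + 1)² = (-6/7*50 + 1)² = (-300/7 + 1)² = (-293/7)² = 85849/49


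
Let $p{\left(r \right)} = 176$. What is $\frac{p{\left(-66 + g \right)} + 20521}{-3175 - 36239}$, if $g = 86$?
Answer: $- \frac{6899}{13138} \approx -0.52512$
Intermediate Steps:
$\frac{p{\left(-66 + g \right)} + 20521}{-3175 - 36239} = \frac{176 + 20521}{-3175 - 36239} = \frac{20697}{-39414} = 20697 \left(- \frac{1}{39414}\right) = - \frac{6899}{13138}$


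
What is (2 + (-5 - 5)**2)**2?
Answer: 10404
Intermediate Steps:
(2 + (-5 - 5)**2)**2 = (2 + (-10)**2)**2 = (2 + 100)**2 = 102**2 = 10404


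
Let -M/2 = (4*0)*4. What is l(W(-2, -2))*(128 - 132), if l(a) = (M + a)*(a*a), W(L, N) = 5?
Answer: -500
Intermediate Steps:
M = 0 (M = -2*4*0*4 = -0*4 = -2*0 = 0)
l(a) = a³ (l(a) = (0 + a)*(a*a) = a*a² = a³)
l(W(-2, -2))*(128 - 132) = 5³*(128 - 132) = 125*(-4) = -500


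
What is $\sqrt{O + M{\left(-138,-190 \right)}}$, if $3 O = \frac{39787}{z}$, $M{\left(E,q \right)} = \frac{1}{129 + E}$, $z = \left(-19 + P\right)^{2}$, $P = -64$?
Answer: $\frac{2 \sqrt{28118}}{249} \approx 1.3469$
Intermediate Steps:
$z = 6889$ ($z = \left(-19 - 64\right)^{2} = \left(-83\right)^{2} = 6889$)
$O = \frac{39787}{20667}$ ($O = \frac{39787 \cdot \frac{1}{6889}}{3} = \frac{1}{3} \cdot \frac{39787}{6889} = \frac{39787}{20667} \approx 1.9251$)
$\sqrt{O + M{\left(-138,-190 \right)}} = \sqrt{\frac{39787}{20667} + \frac{1}{129 - 138}} = \sqrt{\frac{39787}{20667} + \frac{1}{-9}} = \sqrt{\frac{39787}{20667} - \frac{1}{9}} = \sqrt{\frac{112472}{62001}} = \frac{2 \sqrt{28118}}{249}$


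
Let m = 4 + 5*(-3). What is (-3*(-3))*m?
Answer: -99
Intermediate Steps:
m = -11 (m = 4 - 15 = -11)
(-3*(-3))*m = -3*(-3)*(-11) = 9*(-11) = -99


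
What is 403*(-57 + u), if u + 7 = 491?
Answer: 172081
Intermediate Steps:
u = 484 (u = -7 + 491 = 484)
403*(-57 + u) = 403*(-57 + 484) = 403*427 = 172081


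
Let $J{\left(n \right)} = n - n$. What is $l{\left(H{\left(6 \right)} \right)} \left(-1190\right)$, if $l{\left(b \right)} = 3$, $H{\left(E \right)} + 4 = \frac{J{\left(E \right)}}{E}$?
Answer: $-3570$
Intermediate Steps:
$J{\left(n \right)} = 0$
$H{\left(E \right)} = -4$ ($H{\left(E \right)} = -4 + \frac{0}{E} = -4 + 0 = -4$)
$l{\left(H{\left(6 \right)} \right)} \left(-1190\right) = 3 \left(-1190\right) = -3570$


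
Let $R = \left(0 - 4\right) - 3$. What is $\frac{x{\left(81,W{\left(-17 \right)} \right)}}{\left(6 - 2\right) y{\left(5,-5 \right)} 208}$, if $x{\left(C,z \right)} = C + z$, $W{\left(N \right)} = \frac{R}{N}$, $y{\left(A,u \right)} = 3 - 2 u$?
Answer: $\frac{173}{22984} \approx 0.007527$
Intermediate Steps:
$R = -7$ ($R = -4 - 3 = -7$)
$W{\left(N \right)} = - \frac{7}{N}$
$\frac{x{\left(81,W{\left(-17 \right)} \right)}}{\left(6 - 2\right) y{\left(5,-5 \right)} 208} = \frac{81 - \frac{7}{-17}}{\left(6 - 2\right) \left(3 - -10\right) 208} = \frac{81 - - \frac{7}{17}}{4 \left(3 + 10\right) 208} = \frac{81 + \frac{7}{17}}{4 \cdot 13 \cdot 208} = \frac{1384}{17 \cdot 52 \cdot 208} = \frac{1384}{17 \cdot 10816} = \frac{1384}{17} \cdot \frac{1}{10816} = \frac{173}{22984}$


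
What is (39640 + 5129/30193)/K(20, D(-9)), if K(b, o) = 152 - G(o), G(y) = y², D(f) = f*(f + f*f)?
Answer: -1196855649/12673572136 ≈ -0.094437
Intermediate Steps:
D(f) = f*(f + f²)
K(b, o) = 152 - o²
(39640 + 5129/30193)/K(20, D(-9)) = (39640 + 5129/30193)/(152 - ((-9)²*(1 - 9))²) = (39640 + 5129*(1/30193))/(152 - (81*(-8))²) = (39640 + 5129/30193)/(152 - 1*(-648)²) = 1196855649/(30193*(152 - 1*419904)) = 1196855649/(30193*(152 - 419904)) = (1196855649/30193)/(-419752) = (1196855649/30193)*(-1/419752) = -1196855649/12673572136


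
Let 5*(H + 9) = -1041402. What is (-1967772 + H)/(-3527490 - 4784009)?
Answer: 10880307/41557495 ≈ 0.26181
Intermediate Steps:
H = -1041447/5 (H = -9 + (⅕)*(-1041402) = -9 - 1041402/5 = -1041447/5 ≈ -2.0829e+5)
(-1967772 + H)/(-3527490 - 4784009) = (-1967772 - 1041447/5)/(-3527490 - 4784009) = -10880307/5/(-8311499) = -10880307/5*(-1/8311499) = 10880307/41557495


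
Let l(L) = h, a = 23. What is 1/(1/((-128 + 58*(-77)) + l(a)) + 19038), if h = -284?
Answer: 4878/92867363 ≈ 5.2527e-5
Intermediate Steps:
l(L) = -284
1/(1/((-128 + 58*(-77)) + l(a)) + 19038) = 1/(1/((-128 + 58*(-77)) - 284) + 19038) = 1/(1/((-128 - 4466) - 284) + 19038) = 1/(1/(-4594 - 284) + 19038) = 1/(1/(-4878) + 19038) = 1/(-1/4878 + 19038) = 1/(92867363/4878) = 4878/92867363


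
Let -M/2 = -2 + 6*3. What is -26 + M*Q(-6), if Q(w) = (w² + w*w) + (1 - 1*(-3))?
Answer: -2458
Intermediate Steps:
Q(w) = 4 + 2*w² (Q(w) = (w² + w²) + (1 + 3) = 2*w² + 4 = 4 + 2*w²)
M = -32 (M = -2*(-2 + 6*3) = -2*(-2 + 18) = -2*16 = -32)
-26 + M*Q(-6) = -26 - 32*(4 + 2*(-6)²) = -26 - 32*(4 + 2*36) = -26 - 32*(4 + 72) = -26 - 32*76 = -26 - 2432 = -2458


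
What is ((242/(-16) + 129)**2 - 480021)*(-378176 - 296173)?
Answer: 20157251208627/64 ≈ 3.1496e+11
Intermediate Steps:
((242/(-16) + 129)**2 - 480021)*(-378176 - 296173) = ((242*(-1/16) + 129)**2 - 480021)*(-674349) = ((-121/8 + 129)**2 - 480021)*(-674349) = ((911/8)**2 - 480021)*(-674349) = (829921/64 - 480021)*(-674349) = -29891423/64*(-674349) = 20157251208627/64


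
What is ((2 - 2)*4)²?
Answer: 0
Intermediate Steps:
((2 - 2)*4)² = (0*4)² = 0² = 0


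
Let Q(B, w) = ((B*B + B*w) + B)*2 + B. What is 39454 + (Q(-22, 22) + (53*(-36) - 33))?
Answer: 37447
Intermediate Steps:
Q(B, w) = 2*B² + 3*B + 2*B*w (Q(B, w) = ((B² + B*w) + B)*2 + B = (B + B² + B*w)*2 + B = (2*B + 2*B² + 2*B*w) + B = 2*B² + 3*B + 2*B*w)
39454 + (Q(-22, 22) + (53*(-36) - 33)) = 39454 + (-22*(3 + 2*(-22) + 2*22) + (53*(-36) - 33)) = 39454 + (-22*(3 - 44 + 44) + (-1908 - 33)) = 39454 + (-22*3 - 1941) = 39454 + (-66 - 1941) = 39454 - 2007 = 37447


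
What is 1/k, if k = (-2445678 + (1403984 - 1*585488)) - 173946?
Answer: -1/1801128 ≈ -5.5521e-7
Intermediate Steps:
k = -1801128 (k = (-2445678 + (1403984 - 585488)) - 173946 = (-2445678 + 818496) - 173946 = -1627182 - 173946 = -1801128)
1/k = 1/(-1801128) = -1/1801128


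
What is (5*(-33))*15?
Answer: -2475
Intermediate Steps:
(5*(-33))*15 = -165*15 = -2475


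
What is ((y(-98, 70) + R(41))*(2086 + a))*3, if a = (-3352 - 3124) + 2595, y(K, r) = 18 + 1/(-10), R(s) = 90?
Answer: -1162083/2 ≈ -5.8104e+5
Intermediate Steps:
y(K, r) = 179/10 (y(K, r) = 18 - ⅒ = 179/10)
a = -3881 (a = -6476 + 2595 = -3881)
((y(-98, 70) + R(41))*(2086 + a))*3 = ((179/10 + 90)*(2086 - 3881))*3 = ((1079/10)*(-1795))*3 = -387361/2*3 = -1162083/2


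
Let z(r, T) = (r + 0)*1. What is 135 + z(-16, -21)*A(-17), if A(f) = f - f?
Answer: 135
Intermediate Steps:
A(f) = 0
z(r, T) = r (z(r, T) = r*1 = r)
135 + z(-16, -21)*A(-17) = 135 - 16*0 = 135 + 0 = 135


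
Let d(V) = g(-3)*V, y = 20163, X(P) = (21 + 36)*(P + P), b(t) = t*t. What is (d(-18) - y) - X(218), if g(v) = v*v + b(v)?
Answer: -45339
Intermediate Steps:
b(t) = t**2
X(P) = 114*P (X(P) = 57*(2*P) = 114*P)
g(v) = 2*v**2 (g(v) = v*v + v**2 = v**2 + v**2 = 2*v**2)
d(V) = 18*V (d(V) = (2*(-3)**2)*V = (2*9)*V = 18*V)
(d(-18) - y) - X(218) = (18*(-18) - 1*20163) - 114*218 = (-324 - 20163) - 1*24852 = -20487 - 24852 = -45339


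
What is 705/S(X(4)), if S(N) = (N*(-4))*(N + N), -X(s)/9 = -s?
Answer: -235/3456 ≈ -0.067998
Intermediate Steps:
X(s) = 9*s (X(s) = -(-9)*s = 9*s)
S(N) = -8*N**2 (S(N) = (-4*N)*(2*N) = -8*N**2)
705/S(X(4)) = 705/((-8*(9*4)**2)) = 705/((-8*36**2)) = 705/((-8*1296)) = 705/(-10368) = 705*(-1/10368) = -235/3456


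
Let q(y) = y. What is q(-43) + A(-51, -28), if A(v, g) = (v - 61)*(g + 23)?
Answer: 517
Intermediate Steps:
A(v, g) = (-61 + v)*(23 + g)
q(-43) + A(-51, -28) = -43 + (-1403 - 61*(-28) + 23*(-51) - 28*(-51)) = -43 + (-1403 + 1708 - 1173 + 1428) = -43 + 560 = 517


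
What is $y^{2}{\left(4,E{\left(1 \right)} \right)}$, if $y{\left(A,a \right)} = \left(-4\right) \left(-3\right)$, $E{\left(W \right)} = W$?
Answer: $144$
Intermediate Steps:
$y{\left(A,a \right)} = 12$
$y^{2}{\left(4,E{\left(1 \right)} \right)} = 12^{2} = 144$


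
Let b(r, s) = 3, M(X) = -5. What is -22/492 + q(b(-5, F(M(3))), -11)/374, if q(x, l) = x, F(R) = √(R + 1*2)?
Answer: -844/23001 ≈ -0.036694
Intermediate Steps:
F(R) = √(2 + R) (F(R) = √(R + 2) = √(2 + R))
-22/492 + q(b(-5, F(M(3))), -11)/374 = -22/492 + 3/374 = -22*1/492 + 3*(1/374) = -11/246 + 3/374 = -844/23001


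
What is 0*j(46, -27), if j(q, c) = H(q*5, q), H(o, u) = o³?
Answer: 0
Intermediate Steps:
j(q, c) = 125*q³ (j(q, c) = (q*5)³ = (5*q)³ = 125*q³)
0*j(46, -27) = 0*(125*46³) = 0*(125*97336) = 0*12167000 = 0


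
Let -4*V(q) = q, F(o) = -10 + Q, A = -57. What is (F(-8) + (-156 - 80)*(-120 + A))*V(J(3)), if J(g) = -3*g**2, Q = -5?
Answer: 1127439/4 ≈ 2.8186e+5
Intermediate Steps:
F(o) = -15 (F(o) = -10 - 5 = -15)
V(q) = -q/4
(F(-8) + (-156 - 80)*(-120 + A))*V(J(3)) = (-15 + (-156 - 80)*(-120 - 57))*(-(-3)*3**2/4) = (-15 - 236*(-177))*(-(-3)*9/4) = (-15 + 41772)*(-1/4*(-27)) = 41757*(27/4) = 1127439/4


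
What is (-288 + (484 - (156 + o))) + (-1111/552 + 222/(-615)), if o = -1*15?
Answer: 5955197/113160 ≈ 52.626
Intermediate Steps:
o = -15
(-288 + (484 - (156 + o))) + (-1111/552 + 222/(-615)) = (-288 + (484 - (156 - 15))) + (-1111/552 + 222/(-615)) = (-288 + (484 - 1*141)) + (-1111*1/552 + 222*(-1/615)) = (-288 + (484 - 141)) + (-1111/552 - 74/205) = (-288 + 343) - 268603/113160 = 55 - 268603/113160 = 5955197/113160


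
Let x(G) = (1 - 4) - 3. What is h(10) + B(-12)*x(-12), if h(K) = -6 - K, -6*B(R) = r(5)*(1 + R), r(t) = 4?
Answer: -60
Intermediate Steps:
B(R) = -2/3 - 2*R/3 (B(R) = -2*(1 + R)/3 = -(4 + 4*R)/6 = -2/3 - 2*R/3)
x(G) = -6 (x(G) = -3 - 3 = -6)
h(10) + B(-12)*x(-12) = (-6 - 1*10) + (-2/3 - 2/3*(-12))*(-6) = (-6 - 10) + (-2/3 + 8)*(-6) = -16 + (22/3)*(-6) = -16 - 44 = -60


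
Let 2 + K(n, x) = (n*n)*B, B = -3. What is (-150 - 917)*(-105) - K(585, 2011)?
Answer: 1138712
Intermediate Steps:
K(n, x) = -2 - 3*n² (K(n, x) = -2 + (n*n)*(-3) = -2 + n²*(-3) = -2 - 3*n²)
(-150 - 917)*(-105) - K(585, 2011) = (-150 - 917)*(-105) - (-2 - 3*585²) = -1067*(-105) - (-2 - 3*342225) = 112035 - (-2 - 1026675) = 112035 - 1*(-1026677) = 112035 + 1026677 = 1138712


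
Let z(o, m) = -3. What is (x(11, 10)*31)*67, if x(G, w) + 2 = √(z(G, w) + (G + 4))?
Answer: -4154 + 4154*√3 ≈ 3040.9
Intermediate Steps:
x(G, w) = -2 + √(1 + G) (x(G, w) = -2 + √(-3 + (G + 4)) = -2 + √(-3 + (4 + G)) = -2 + √(1 + G))
(x(11, 10)*31)*67 = ((-2 + √(1 + 11))*31)*67 = ((-2 + √12)*31)*67 = ((-2 + 2*√3)*31)*67 = (-62 + 62*√3)*67 = -4154 + 4154*√3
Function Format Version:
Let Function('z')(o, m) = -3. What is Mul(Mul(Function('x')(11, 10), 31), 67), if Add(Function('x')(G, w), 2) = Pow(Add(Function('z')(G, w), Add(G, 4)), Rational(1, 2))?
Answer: Add(-4154, Mul(4154, Pow(3, Rational(1, 2)))) ≈ 3040.9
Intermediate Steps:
Function('x')(G, w) = Add(-2, Pow(Add(1, G), Rational(1, 2))) (Function('x')(G, w) = Add(-2, Pow(Add(-3, Add(G, 4)), Rational(1, 2))) = Add(-2, Pow(Add(-3, Add(4, G)), Rational(1, 2))) = Add(-2, Pow(Add(1, G), Rational(1, 2))))
Mul(Mul(Function('x')(11, 10), 31), 67) = Mul(Mul(Add(-2, Pow(Add(1, 11), Rational(1, 2))), 31), 67) = Mul(Mul(Add(-2, Pow(12, Rational(1, 2))), 31), 67) = Mul(Mul(Add(-2, Mul(2, Pow(3, Rational(1, 2)))), 31), 67) = Mul(Add(-62, Mul(62, Pow(3, Rational(1, 2)))), 67) = Add(-4154, Mul(4154, Pow(3, Rational(1, 2))))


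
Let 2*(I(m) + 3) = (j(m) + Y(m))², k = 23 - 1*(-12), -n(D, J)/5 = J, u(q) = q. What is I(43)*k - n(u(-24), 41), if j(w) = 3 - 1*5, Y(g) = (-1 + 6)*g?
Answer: 1588115/2 ≈ 7.9406e+5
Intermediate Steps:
n(D, J) = -5*J
Y(g) = 5*g
j(w) = -2 (j(w) = 3 - 5 = -2)
k = 35 (k = 23 + 12 = 35)
I(m) = -3 + (-2 + 5*m)²/2
I(43)*k - n(u(-24), 41) = (-3 + (-2 + 5*43)²/2)*35 - (-5)*41 = (-3 + (-2 + 215)²/2)*35 - 1*(-205) = (-3 + (½)*213²)*35 + 205 = (-3 + (½)*45369)*35 + 205 = (-3 + 45369/2)*35 + 205 = (45363/2)*35 + 205 = 1587705/2 + 205 = 1588115/2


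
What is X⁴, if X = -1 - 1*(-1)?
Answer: 0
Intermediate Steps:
X = 0 (X = -1 + 1 = 0)
X⁴ = 0⁴ = 0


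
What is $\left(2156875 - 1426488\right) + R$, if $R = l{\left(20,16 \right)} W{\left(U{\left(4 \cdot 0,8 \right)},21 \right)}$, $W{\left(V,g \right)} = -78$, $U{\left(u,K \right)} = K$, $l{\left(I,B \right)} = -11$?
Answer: $731245$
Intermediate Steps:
$R = 858$ ($R = \left(-11\right) \left(-78\right) = 858$)
$\left(2156875 - 1426488\right) + R = \left(2156875 - 1426488\right) + 858 = 730387 + 858 = 731245$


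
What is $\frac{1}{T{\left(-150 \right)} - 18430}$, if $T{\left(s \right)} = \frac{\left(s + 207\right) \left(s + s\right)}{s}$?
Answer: $- \frac{1}{18316} \approx -5.4597 \cdot 10^{-5}$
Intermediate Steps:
$T{\left(s \right)} = 414 + 2 s$ ($T{\left(s \right)} = \frac{\left(207 + s\right) 2 s}{s} = \frac{2 s \left(207 + s\right)}{s} = 414 + 2 s$)
$\frac{1}{T{\left(-150 \right)} - 18430} = \frac{1}{\left(414 + 2 \left(-150\right)\right) - 18430} = \frac{1}{\left(414 - 300\right) - 18430} = \frac{1}{114 - 18430} = \frac{1}{-18316} = - \frac{1}{18316}$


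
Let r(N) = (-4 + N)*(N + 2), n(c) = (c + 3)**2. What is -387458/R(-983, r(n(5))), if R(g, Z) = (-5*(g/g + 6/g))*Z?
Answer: 190435607/9672300 ≈ 19.689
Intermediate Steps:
n(c) = (3 + c)**2
r(N) = (-4 + N)*(2 + N)
R(g, Z) = Z*(-5 - 30/g) (R(g, Z) = (-5*(1 + 6/g))*Z = (-5 - 30/g)*Z = Z*(-5 - 30/g))
-387458/R(-983, r(n(5))) = -387458*983/(5*(6 - 983)*(-8 + ((3 + 5)**2)**2 - 2*(3 + 5)**2)) = -387458*(-983/(4885*(-8 + (8**2)**2 - 2*8**2))) = -387458*(-983/(4885*(-8 + 64**2 - 2*64))) = -387458*(-983/(4885*(-8 + 4096 - 128))) = -387458/((-5*3960*(-1/983)*(-977))) = -387458/(-19344600/983) = -387458*(-983/19344600) = 190435607/9672300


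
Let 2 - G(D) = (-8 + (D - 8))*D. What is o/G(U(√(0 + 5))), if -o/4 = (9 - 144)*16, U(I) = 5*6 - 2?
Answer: -4320/167 ≈ -25.868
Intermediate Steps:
U(I) = 28 (U(I) = 30 - 2 = 28)
G(D) = 2 - D*(-16 + D) (G(D) = 2 - (-8 + (D - 8))*D = 2 - (-8 + (-8 + D))*D = 2 - (-16 + D)*D = 2 - D*(-16 + D))
o = 8640 (o = -4*(9 - 144)*16 = -(-540)*16 = -4*(-2160) = 8640)
o/G(U(√(0 + 5))) = 8640/(2 - 1*28² + 16*28) = 8640/(2 - 1*784 + 448) = 8640/(2 - 784 + 448) = 8640/(-334) = 8640*(-1/334) = -4320/167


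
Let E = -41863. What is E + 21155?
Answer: -20708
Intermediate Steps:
E + 21155 = -41863 + 21155 = -20708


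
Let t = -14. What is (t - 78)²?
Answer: 8464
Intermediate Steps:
(t - 78)² = (-14 - 78)² = (-92)² = 8464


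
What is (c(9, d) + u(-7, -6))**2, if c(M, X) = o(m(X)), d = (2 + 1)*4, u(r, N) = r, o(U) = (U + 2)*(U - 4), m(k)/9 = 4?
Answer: 1461681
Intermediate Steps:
m(k) = 36 (m(k) = 9*4 = 36)
o(U) = (-4 + U)*(2 + U) (o(U) = (2 + U)*(-4 + U) = (-4 + U)*(2 + U))
d = 12 (d = 3*4 = 12)
c(M, X) = 1216 (c(M, X) = -8 + 36**2 - 2*36 = -8 + 1296 - 72 = 1216)
(c(9, d) + u(-7, -6))**2 = (1216 - 7)**2 = 1209**2 = 1461681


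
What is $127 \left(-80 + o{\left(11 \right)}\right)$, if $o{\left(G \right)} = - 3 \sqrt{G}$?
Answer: $-10160 - 381 \sqrt{11} \approx -11424.0$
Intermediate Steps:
$127 \left(-80 + o{\left(11 \right)}\right) = 127 \left(-80 - 3 \sqrt{11}\right) = -10160 - 381 \sqrt{11}$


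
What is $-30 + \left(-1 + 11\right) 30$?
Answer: $270$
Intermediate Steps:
$-30 + \left(-1 + 11\right) 30 = -30 + 10 \cdot 30 = -30 + 300 = 270$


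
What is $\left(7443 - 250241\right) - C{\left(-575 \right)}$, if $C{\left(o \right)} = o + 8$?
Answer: $-242231$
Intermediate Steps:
$C{\left(o \right)} = 8 + o$
$\left(7443 - 250241\right) - C{\left(-575 \right)} = \left(7443 - 250241\right) - \left(8 - 575\right) = \left(7443 - 250241\right) - -567 = -242798 + 567 = -242231$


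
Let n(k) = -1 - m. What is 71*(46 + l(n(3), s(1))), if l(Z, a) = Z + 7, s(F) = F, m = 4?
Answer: 3408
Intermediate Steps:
n(k) = -5 (n(k) = -1 - 1*4 = -1 - 4 = -5)
l(Z, a) = 7 + Z
71*(46 + l(n(3), s(1))) = 71*(46 + (7 - 5)) = 71*(46 + 2) = 71*48 = 3408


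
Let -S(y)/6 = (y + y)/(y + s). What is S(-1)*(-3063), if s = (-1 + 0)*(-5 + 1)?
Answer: -12252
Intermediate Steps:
s = 4 (s = -1*(-4) = 4)
S(y) = -12*y/(4 + y) (S(y) = -6*(y + y)/(y + 4) = -6*2*y/(4 + y) = -12*y/(4 + y))
S(-1)*(-3063) = -12*(-1)/(4 - 1)*(-3063) = -12*(-1)/3*(-3063) = -12*(-1)*⅓*(-3063) = 4*(-3063) = -12252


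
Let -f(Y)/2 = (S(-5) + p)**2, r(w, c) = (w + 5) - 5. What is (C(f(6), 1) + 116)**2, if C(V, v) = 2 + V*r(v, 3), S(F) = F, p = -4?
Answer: 1936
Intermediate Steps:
r(w, c) = w (r(w, c) = (5 + w) - 5 = w)
f(Y) = -162 (f(Y) = -2*(-5 - 4)**2 = -2*(-9)**2 = -2*81 = -162)
C(V, v) = 2 + V*v
(C(f(6), 1) + 116)**2 = ((2 - 162*1) + 116)**2 = ((2 - 162) + 116)**2 = (-160 + 116)**2 = (-44)**2 = 1936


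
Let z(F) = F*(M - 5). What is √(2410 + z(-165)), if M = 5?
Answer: √2410 ≈ 49.092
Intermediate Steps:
z(F) = 0 (z(F) = F*(5 - 5) = F*0 = 0)
√(2410 + z(-165)) = √(2410 + 0) = √2410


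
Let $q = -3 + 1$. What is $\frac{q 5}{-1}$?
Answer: $10$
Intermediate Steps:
$q = -2$
$\frac{q 5}{-1} = \frac{\left(-2\right) 5}{-1} = \left(-10\right) \left(-1\right) = 10$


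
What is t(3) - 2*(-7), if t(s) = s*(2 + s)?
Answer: 29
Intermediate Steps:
t(3) - 2*(-7) = 3*(2 + 3) - 2*(-7) = 3*5 + 14 = 15 + 14 = 29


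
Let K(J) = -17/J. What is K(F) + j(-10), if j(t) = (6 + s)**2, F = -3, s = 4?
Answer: 317/3 ≈ 105.67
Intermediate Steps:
j(t) = 100 (j(t) = (6 + 4)**2 = 10**2 = 100)
K(F) + j(-10) = -17/(-3) + 100 = -17*(-1/3) + 100 = 17/3 + 100 = 317/3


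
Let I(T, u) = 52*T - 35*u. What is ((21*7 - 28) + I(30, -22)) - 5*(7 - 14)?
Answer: 2484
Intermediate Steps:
I(T, u) = -35*u + 52*T
((21*7 - 28) + I(30, -22)) - 5*(7 - 14) = ((21*7 - 28) + (-35*(-22) + 52*30)) - 5*(7 - 14) = ((147 - 28) + (770 + 1560)) - 5*(-7) = (119 + 2330) + 35 = 2449 + 35 = 2484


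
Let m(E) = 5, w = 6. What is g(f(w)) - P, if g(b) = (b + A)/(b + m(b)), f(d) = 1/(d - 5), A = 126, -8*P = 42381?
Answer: 127651/24 ≈ 5318.8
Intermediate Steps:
P = -42381/8 (P = -⅛*42381 = -42381/8 ≈ -5297.6)
f(d) = 1/(-5 + d)
g(b) = (126 + b)/(5 + b) (g(b) = (b + 126)/(b + 5) = (126 + b)/(5 + b))
g(f(w)) - P = (126 + 1/(-5 + 6))/(5 + 1/(-5 + 6)) - 1*(-42381/8) = (126 + 1/1)/(5 + 1/1) + 42381/8 = (126 + 1)/(5 + 1) + 42381/8 = 127/6 + 42381/8 = 127651/24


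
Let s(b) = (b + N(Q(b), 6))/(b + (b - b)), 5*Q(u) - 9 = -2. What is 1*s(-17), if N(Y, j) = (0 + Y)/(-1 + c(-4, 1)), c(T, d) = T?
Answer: 432/425 ≈ 1.0165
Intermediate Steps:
Q(u) = 7/5 (Q(u) = 9/5 + (1/5)*(-2) = 9/5 - 2/5 = 7/5)
N(Y, j) = -Y/5 (N(Y, j) = (0 + Y)/(-1 - 4) = Y/(-5) = Y*(-1/5) = -Y/5)
s(b) = (-7/25 + b)/b (s(b) = (b - 1/5*7/5)/(b + (b - b)) = (b - 7/25)/(b + 0) = (-7/25 + b)/b)
1*s(-17) = 1*((-7/25 - 17)/(-17)) = 1*(-1/17*(-432/25)) = 1*(432/425) = 432/425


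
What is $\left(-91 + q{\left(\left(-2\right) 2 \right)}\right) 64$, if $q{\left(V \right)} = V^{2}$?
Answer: $-4800$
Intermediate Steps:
$\left(-91 + q{\left(\left(-2\right) 2 \right)}\right) 64 = \left(-91 + \left(\left(-2\right) 2\right)^{2}\right) 64 = \left(-91 + \left(-4\right)^{2}\right) 64 = \left(-91 + 16\right) 64 = \left(-75\right) 64 = -4800$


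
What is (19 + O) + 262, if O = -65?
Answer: 216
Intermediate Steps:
(19 + O) + 262 = (19 - 65) + 262 = -46 + 262 = 216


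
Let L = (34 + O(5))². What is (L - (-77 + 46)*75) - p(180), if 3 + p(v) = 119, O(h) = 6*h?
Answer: 6305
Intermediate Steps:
p(v) = 116 (p(v) = -3 + 119 = 116)
L = 4096 (L = (34 + 6*5)² = (34 + 30)² = 64² = 4096)
(L - (-77 + 46)*75) - p(180) = (4096 - (-77 + 46)*75) - 1*116 = (4096 - (-31)*75) - 116 = (4096 - 1*(-2325)) - 116 = (4096 + 2325) - 116 = 6421 - 116 = 6305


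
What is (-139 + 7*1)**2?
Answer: 17424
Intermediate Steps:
(-139 + 7*1)**2 = (-139 + 7)**2 = (-132)**2 = 17424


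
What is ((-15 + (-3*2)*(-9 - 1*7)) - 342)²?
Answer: 68121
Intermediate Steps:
((-15 + (-3*2)*(-9 - 1*7)) - 342)² = ((-15 - 6*(-9 - 7)) - 342)² = ((-15 - 6*(-16)) - 342)² = ((-15 + 96) - 342)² = (81 - 342)² = (-261)² = 68121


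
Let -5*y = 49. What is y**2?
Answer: 2401/25 ≈ 96.040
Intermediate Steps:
y = -49/5 (y = -1/5*49 = -49/5 ≈ -9.8000)
y**2 = (-49/5)**2 = 2401/25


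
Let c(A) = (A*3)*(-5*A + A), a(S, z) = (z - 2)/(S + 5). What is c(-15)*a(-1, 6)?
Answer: -2700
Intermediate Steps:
a(S, z) = (-2 + z)/(5 + S)
c(A) = -12*A**2 (c(A) = (3*A)*(-4*A) = -12*A**2)
c(-15)*a(-1, 6) = (-12*(-15)**2)*((-2 + 6)/(5 - 1)) = (-12*225)*(4/4) = -675*4 = -2700*1 = -2700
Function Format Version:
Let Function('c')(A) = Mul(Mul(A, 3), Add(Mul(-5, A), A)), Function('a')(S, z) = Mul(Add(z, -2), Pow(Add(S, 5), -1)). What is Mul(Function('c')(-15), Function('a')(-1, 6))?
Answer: -2700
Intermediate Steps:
Function('a')(S, z) = Mul(Pow(Add(5, S), -1), Add(-2, z)) (Function('a')(S, z) = Mul(Add(-2, z), Pow(Add(5, S), -1)) = Mul(Pow(Add(5, S), -1), Add(-2, z)))
Function('c')(A) = Mul(-12, Pow(A, 2)) (Function('c')(A) = Mul(Mul(3, A), Mul(-4, A)) = Mul(-12, Pow(A, 2)))
Mul(Function('c')(-15), Function('a')(-1, 6)) = Mul(Mul(-12, Pow(-15, 2)), Mul(Pow(Add(5, -1), -1), Add(-2, 6))) = Mul(Mul(-12, 225), Mul(Pow(4, -1), 4)) = Mul(-2700, Mul(Rational(1, 4), 4)) = Mul(-2700, 1) = -2700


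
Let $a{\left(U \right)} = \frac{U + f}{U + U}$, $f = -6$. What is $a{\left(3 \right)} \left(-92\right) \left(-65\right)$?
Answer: $-2990$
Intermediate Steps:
$a{\left(U \right)} = \frac{-6 + U}{2 U}$ ($a{\left(U \right)} = \frac{U - 6}{U + U} = \frac{-6 + U}{2 U}$)
$a{\left(3 \right)} \left(-92\right) \left(-65\right) = \frac{-6 + 3}{2 \cdot 3} \left(-92\right) \left(-65\right) = \frac{1}{2} \cdot \frac{1}{3} \left(-3\right) \left(-92\right) \left(-65\right) = \left(- \frac{1}{2}\right) \left(-92\right) \left(-65\right) = 46 \left(-65\right) = -2990$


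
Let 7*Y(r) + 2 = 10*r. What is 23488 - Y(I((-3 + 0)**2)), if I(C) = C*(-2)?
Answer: 23514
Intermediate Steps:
I(C) = -2*C
Y(r) = -2/7 + 10*r/7 (Y(r) = -2/7 + (10*r)/7 = -2/7 + 10*r/7)
23488 - Y(I((-3 + 0)**2)) = 23488 - (-2/7 + 10*(-2*(-3 + 0)**2)/7) = 23488 - (-2/7 + 10*(-2*(-3)**2)/7) = 23488 - (-2/7 + 10*(-2*9)/7) = 23488 - (-2/7 + (10/7)*(-18)) = 23488 - (-2/7 - 180/7) = 23488 - 1*(-26) = 23488 + 26 = 23514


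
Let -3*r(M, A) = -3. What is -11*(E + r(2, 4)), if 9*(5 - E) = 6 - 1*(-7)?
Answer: -451/9 ≈ -50.111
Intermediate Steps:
r(M, A) = 1 (r(M, A) = -1/3*(-3) = 1)
E = 32/9 (E = 5 - (6 - 1*(-7))/9 = 5 - (6 + 7)/9 = 5 - 1/9*13 = 5 - 13/9 = 32/9 ≈ 3.5556)
-11*(E + r(2, 4)) = -11*(32/9 + 1) = -11*41/9 = -451/9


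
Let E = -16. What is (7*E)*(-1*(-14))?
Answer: -1568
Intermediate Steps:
(7*E)*(-1*(-14)) = (7*(-16))*(-1*(-14)) = -112*14 = -1568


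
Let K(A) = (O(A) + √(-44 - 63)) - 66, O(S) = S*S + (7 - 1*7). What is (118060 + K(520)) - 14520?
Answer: 373874 + I*√107 ≈ 3.7387e+5 + 10.344*I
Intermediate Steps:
O(S) = S² (O(S) = S² + (7 - 7) = S² + 0 = S²)
K(A) = -66 + A² + I*√107 (K(A) = (A² + √(-44 - 63)) - 66 = (A² + √(-107)) - 66 = (A² + I*√107) - 66 = -66 + A² + I*√107)
(118060 + K(520)) - 14520 = (118060 + (-66 + 520² + I*√107)) - 14520 = (118060 + (-66 + 270400 + I*√107)) - 14520 = (118060 + (270334 + I*√107)) - 14520 = (388394 + I*√107) - 14520 = 373874 + I*√107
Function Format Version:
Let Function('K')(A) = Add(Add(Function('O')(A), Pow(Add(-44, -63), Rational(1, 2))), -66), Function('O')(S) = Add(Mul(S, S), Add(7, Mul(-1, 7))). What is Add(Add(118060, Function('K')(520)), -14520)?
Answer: Add(373874, Mul(I, Pow(107, Rational(1, 2)))) ≈ Add(3.7387e+5, Mul(10.344, I))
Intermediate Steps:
Function('O')(S) = Pow(S, 2) (Function('O')(S) = Add(Pow(S, 2), Add(7, -7)) = Add(Pow(S, 2), 0) = Pow(S, 2))
Function('K')(A) = Add(-66, Pow(A, 2), Mul(I, Pow(107, Rational(1, 2)))) (Function('K')(A) = Add(Add(Pow(A, 2), Pow(Add(-44, -63), Rational(1, 2))), -66) = Add(Add(Pow(A, 2), Pow(-107, Rational(1, 2))), -66) = Add(Add(Pow(A, 2), Mul(I, Pow(107, Rational(1, 2)))), -66) = Add(-66, Pow(A, 2), Mul(I, Pow(107, Rational(1, 2)))))
Add(Add(118060, Function('K')(520)), -14520) = Add(Add(118060, Add(-66, Pow(520, 2), Mul(I, Pow(107, Rational(1, 2))))), -14520) = Add(Add(118060, Add(-66, 270400, Mul(I, Pow(107, Rational(1, 2))))), -14520) = Add(Add(118060, Add(270334, Mul(I, Pow(107, Rational(1, 2))))), -14520) = Add(Add(388394, Mul(I, Pow(107, Rational(1, 2)))), -14520) = Add(373874, Mul(I, Pow(107, Rational(1, 2))))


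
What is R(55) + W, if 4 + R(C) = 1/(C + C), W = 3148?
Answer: 345841/110 ≈ 3144.0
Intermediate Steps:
R(C) = -4 + 1/(2*C) (R(C) = -4 + 1/(C + C) = -4 + 1/(2*C))
R(55) + W = (-4 + (½)/55) + 3148 = (-4 + (½)*(1/55)) + 3148 = (-4 + 1/110) + 3148 = -439/110 + 3148 = 345841/110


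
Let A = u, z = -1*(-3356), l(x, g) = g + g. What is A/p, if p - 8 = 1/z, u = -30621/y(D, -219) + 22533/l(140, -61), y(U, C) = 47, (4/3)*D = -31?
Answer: -8045696214/76976083 ≈ -104.52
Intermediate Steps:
D = -93/4 (D = (¾)*(-31) = -93/4 ≈ -23.250)
l(x, g) = 2*g
z = 3356
u = -4794813/5734 (u = -30621/47 + 22533/((2*(-61))) = -30621*1/47 + 22533/(-122) = -30621/47 + 22533*(-1/122) = -30621/47 - 22533/122 = -4794813/5734 ≈ -836.21)
A = -4794813/5734 ≈ -836.21
p = 26849/3356 (p = 8 + 1/3356 = 26849/3356 ≈ 8.0003)
A/p = -4794813/(5734*26849/3356) = -4794813/5734*3356/26849 = -8045696214/76976083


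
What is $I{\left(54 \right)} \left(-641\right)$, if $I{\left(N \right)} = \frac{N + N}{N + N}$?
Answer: $-641$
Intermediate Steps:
$I{\left(N \right)} = 1$ ($I{\left(N \right)} = \frac{2 N}{2 N} = 2 N \frac{1}{2 N} = 1$)
$I{\left(54 \right)} \left(-641\right) = 1 \left(-641\right) = -641$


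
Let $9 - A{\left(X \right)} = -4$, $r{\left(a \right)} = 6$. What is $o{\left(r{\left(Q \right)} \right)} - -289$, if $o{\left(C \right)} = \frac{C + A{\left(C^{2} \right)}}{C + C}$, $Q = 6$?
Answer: $\frac{3487}{12} \approx 290.58$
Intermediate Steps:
$A{\left(X \right)} = 13$ ($A{\left(X \right)} = 9 - -4 = 9 + 4 = 13$)
$o{\left(C \right)} = \frac{13 + C}{2 C}$ ($o{\left(C \right)} = \frac{C + 13}{C + C} = \frac{13 + C}{2 C}$)
$o{\left(r{\left(Q \right)} \right)} - -289 = \frac{13 + 6}{2 \cdot 6} - -289 = \frac{1}{2} \cdot \frac{1}{6} \cdot 19 + 289 = \frac{19}{12} + 289 = \frac{3487}{12}$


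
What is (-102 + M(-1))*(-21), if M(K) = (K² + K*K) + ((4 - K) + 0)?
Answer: 1995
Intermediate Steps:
M(K) = 4 - K + 2*K² (M(K) = (K² + K²) + (4 - K) = 2*K² + (4 - K) = 4 - K + 2*K²)
(-102 + M(-1))*(-21) = (-102 + (4 - 1*(-1) + 2*(-1)²))*(-21) = (-102 + (4 + 1 + 2*1))*(-21) = (-102 + (4 + 1 + 2))*(-21) = (-102 + 7)*(-21) = -95*(-21) = 1995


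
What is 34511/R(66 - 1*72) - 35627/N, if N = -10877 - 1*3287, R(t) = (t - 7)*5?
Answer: -486498049/920660 ≈ -528.42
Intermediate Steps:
R(t) = -35 + 5*t (R(t) = (-7 + t)*5 = -35 + 5*t)
N = -14164 (N = -10877 - 3287 = -14164)
34511/R(66 - 1*72) - 35627/N = 34511/(-35 + 5*(66 - 1*72)) - 35627/(-14164) = 34511/(-35 + 5*(66 - 72)) - 35627*(-1/14164) = 34511/(-35 + 5*(-6)) + 35627/14164 = 34511/(-35 - 30) + 35627/14164 = 34511/(-65) + 35627/14164 = 34511*(-1/65) + 35627/14164 = -34511/65 + 35627/14164 = -486498049/920660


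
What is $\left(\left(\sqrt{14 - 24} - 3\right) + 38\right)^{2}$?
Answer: $\left(35 + i \sqrt{10}\right)^{2} \approx 1215.0 + 221.36 i$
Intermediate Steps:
$\left(\left(\sqrt{14 - 24} - 3\right) + 38\right)^{2} = \left(\left(\sqrt{-10} - 3\right) + 38\right)^{2} = \left(\left(i \sqrt{10} - 3\right) + 38\right)^{2} = \left(\left(-3 + i \sqrt{10}\right) + 38\right)^{2} = \left(35 + i \sqrt{10}\right)^{2}$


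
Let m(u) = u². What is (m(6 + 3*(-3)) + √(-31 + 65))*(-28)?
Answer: -252 - 28*√34 ≈ -415.27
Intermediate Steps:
(m(6 + 3*(-3)) + √(-31 + 65))*(-28) = ((6 + 3*(-3))² + √(-31 + 65))*(-28) = ((6 - 9)² + √34)*(-28) = ((-3)² + √34)*(-28) = (9 + √34)*(-28) = -252 - 28*√34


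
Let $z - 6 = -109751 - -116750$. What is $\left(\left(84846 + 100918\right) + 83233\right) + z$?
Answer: $276002$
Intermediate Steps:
$z = 7005$ ($z = 6 - -6999 = 6 + \left(-109751 + 116750\right) = 6 + 6999 = 7005$)
$\left(\left(84846 + 100918\right) + 83233\right) + z = \left(\left(84846 + 100918\right) + 83233\right) + 7005 = \left(185764 + 83233\right) + 7005 = 268997 + 7005 = 276002$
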